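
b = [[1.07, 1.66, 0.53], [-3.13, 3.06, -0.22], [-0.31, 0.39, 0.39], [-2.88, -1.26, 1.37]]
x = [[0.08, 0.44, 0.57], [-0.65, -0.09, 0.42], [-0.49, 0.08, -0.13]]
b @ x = [[-1.25, 0.36, 1.24], [-2.13, -1.67, -0.47], [-0.47, -0.14, -0.06], [-0.08, -1.04, -2.35]]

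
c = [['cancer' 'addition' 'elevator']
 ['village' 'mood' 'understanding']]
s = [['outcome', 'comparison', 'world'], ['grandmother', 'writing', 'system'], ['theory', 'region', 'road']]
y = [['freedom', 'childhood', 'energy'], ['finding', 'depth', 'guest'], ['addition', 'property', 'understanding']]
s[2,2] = 'road'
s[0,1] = 'comparison'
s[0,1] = 'comparison'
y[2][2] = 'understanding'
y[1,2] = 'guest'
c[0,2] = 'elevator'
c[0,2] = 'elevator'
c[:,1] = ['addition', 'mood']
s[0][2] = 'world'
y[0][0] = 'freedom'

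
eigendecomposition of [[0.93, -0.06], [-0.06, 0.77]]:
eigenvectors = [[0.95, 0.32], [-0.32, 0.95]]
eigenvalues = [0.95, 0.75]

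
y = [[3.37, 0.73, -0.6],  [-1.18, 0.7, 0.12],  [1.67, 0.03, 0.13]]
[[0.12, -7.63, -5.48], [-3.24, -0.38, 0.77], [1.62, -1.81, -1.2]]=y @ [[0.94, -1.21, -0.92], [-3.24, -2.97, -0.94], [1.14, 2.3, 2.82]]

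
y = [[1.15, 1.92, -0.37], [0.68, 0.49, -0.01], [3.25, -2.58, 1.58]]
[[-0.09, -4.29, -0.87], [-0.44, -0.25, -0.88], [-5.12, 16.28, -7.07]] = y @ [[-0.55,2.25,-1.43], [-0.18,-3.63,0.16], [-2.40,-0.25,-1.27]]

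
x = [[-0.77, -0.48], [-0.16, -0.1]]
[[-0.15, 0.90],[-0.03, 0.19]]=x @ [[-0.38, -0.93], [0.93, -0.38]]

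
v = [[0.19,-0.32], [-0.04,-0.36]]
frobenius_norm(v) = 0.52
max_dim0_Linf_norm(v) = 0.36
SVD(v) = [[0.72, 0.70],  [0.7, -0.72]] @ diag([0.49245496213248796, 0.16488817504930392]) @ [[0.22,-0.98],[0.98,0.22]]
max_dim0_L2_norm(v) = 0.48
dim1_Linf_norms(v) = [0.32, 0.36]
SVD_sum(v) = [[0.08, -0.35], [0.08, -0.33]] + [[0.11, 0.03], [-0.12, -0.03]]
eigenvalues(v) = [0.21, -0.38]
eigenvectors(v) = [[1.0, 0.49],  [-0.07, 0.87]]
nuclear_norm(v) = 0.66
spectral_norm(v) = 0.49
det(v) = -0.08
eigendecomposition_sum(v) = [[0.2,-0.11], [-0.01,0.01]] + [[-0.01, -0.21], [-0.03, -0.37]]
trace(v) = -0.17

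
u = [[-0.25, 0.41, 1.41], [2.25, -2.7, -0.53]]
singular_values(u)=[3.63, 1.3]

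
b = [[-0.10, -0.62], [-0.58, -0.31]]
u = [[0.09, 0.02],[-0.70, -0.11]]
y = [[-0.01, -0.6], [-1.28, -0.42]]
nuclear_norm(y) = 1.92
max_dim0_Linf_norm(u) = 0.7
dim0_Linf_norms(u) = [0.7, 0.11]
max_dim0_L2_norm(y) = 1.28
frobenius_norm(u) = 0.71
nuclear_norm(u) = 0.72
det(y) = -0.76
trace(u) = -0.02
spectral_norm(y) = 1.36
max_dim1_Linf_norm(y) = 1.28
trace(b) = -0.41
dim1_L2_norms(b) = [0.63, 0.66]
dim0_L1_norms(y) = [1.29, 1.02]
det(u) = 0.00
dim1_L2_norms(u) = [0.09, 0.71]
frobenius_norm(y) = 1.47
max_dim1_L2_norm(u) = 0.71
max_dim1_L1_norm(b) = 0.89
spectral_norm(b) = 0.82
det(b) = -0.33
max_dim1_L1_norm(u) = 0.81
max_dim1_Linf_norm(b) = 0.62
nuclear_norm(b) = 1.22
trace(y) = -0.43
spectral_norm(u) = 0.71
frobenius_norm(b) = 0.91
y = u + b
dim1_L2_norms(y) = [0.6, 1.35]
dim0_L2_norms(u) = [0.71, 0.11]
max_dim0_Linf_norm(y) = 1.28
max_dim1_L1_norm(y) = 1.7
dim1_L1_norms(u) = [0.11, 0.81]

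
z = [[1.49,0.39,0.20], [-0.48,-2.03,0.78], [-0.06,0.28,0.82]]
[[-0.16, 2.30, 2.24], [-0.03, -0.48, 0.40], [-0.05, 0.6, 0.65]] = z @ [[-0.1, 1.39, 1.42], [0.01, 0.20, -0.17], [-0.07, 0.76, 0.95]]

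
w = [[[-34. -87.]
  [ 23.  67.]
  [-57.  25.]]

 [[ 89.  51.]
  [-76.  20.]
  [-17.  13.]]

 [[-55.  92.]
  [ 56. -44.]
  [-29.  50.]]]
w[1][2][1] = 13.0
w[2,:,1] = [92.0, -44.0, 50.0]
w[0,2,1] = 25.0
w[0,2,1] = 25.0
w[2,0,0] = -55.0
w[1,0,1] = 51.0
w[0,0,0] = -34.0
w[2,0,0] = -55.0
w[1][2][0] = -17.0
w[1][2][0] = -17.0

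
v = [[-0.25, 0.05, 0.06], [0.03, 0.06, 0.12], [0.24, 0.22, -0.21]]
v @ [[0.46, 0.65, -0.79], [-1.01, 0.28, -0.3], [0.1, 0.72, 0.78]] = [[-0.16,-0.11,0.23], [-0.03,0.12,0.05], [-0.13,0.07,-0.42]]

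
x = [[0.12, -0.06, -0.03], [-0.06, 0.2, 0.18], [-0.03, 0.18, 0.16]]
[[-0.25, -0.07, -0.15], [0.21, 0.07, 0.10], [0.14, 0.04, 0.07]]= x@[[-2.06, -0.66, -0.97], [-0.6, -0.52, 0.94], [1.15, 0.72, -0.79]]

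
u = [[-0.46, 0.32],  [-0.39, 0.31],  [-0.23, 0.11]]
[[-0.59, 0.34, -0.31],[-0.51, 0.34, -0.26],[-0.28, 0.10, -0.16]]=u@ [[1.13, 0.28, 0.75], [-0.21, 1.46, 0.12]]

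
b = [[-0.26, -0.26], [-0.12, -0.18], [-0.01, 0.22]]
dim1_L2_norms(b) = [0.37, 0.22, 0.22]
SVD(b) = [[-0.79, 0.45], [-0.47, -0.02], [0.38, 0.89]] @ diag([0.45645556003599425, 0.14882312223652244]) @ [[0.57, 0.82], [-0.82, 0.57]]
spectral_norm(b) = 0.46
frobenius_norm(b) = 0.48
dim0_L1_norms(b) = [0.39, 0.66]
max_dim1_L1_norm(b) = 0.52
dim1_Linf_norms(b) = [0.26, 0.18, 0.22]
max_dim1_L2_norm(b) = 0.37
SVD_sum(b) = [[-0.21,  -0.3], [-0.12,  -0.18], [0.1,  0.14]] + [[-0.05, 0.04], [0.00, -0.00], [-0.11, 0.08]]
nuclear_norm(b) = 0.61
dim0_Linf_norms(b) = [0.26, 0.26]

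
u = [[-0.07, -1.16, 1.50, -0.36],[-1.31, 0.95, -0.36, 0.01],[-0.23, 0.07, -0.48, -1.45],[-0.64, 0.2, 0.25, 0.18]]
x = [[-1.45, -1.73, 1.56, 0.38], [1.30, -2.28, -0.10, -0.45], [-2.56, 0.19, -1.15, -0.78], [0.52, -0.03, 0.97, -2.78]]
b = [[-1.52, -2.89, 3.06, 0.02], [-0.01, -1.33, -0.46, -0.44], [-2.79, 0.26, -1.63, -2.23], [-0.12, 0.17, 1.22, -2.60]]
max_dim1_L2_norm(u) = 1.93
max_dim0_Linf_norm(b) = 3.06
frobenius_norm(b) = 6.78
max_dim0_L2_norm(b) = 3.7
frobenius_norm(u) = 3.07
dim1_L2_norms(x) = [2.77, 2.66, 2.92, 2.99]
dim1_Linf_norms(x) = [1.73, 2.28, 2.56, 2.78]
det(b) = 57.47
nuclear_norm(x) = 11.08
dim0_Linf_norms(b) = [2.79, 2.89, 3.06, 2.6]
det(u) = 0.00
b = u + x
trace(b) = -7.08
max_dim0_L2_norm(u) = 1.63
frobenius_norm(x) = 5.68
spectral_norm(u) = 2.24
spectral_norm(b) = 4.61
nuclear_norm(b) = 12.42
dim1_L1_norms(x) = [5.12, 4.13, 4.68, 4.3]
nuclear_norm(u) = 5.20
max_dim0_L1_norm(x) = 5.83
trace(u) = 0.58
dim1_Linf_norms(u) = [1.5, 1.31, 1.45, 0.64]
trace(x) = -7.66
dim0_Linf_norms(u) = [1.31, 1.16, 1.5, 1.45]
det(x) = 52.12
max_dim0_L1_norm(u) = 2.59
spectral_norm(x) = 3.45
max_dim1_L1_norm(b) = 7.49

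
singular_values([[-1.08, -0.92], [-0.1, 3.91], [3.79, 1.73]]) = [4.97, 3.15]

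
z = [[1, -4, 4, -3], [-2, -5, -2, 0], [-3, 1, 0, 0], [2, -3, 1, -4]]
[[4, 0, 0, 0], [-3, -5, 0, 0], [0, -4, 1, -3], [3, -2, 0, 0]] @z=[[4, -16, 16, -12], [7, 37, -2, 9], [-1, 30, 5, 12], [7, -2, 16, -9]]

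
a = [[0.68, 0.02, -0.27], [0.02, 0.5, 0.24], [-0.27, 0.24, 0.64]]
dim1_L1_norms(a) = [0.97, 0.76, 1.15]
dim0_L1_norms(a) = [0.97, 0.76, 1.15]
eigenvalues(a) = [0.98, 0.6, 0.24]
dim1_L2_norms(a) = [0.73, 0.55, 0.73]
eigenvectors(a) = [[-0.62, -0.66, -0.43], [0.33, -0.71, 0.63], [0.72, -0.24, -0.65]]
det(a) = 0.14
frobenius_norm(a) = 1.18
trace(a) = 1.82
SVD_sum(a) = [[0.37, -0.20, -0.43], [-0.20, 0.11, 0.23], [-0.43, 0.23, 0.50]] + [[0.26, 0.28, 0.1], [0.28, 0.30, 0.10], [0.1, 0.1, 0.04]] + [[0.04, -0.06, 0.07], [-0.06, 0.09, -0.10], [0.07, -0.10, 0.10]]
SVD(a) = [[-0.62,-0.66,0.43], [0.33,-0.71,-0.63], [0.72,-0.24,0.65]] @ diag([0.9830385596806498, 0.6017605115856162, 0.2352009287337341]) @ [[-0.62, 0.33, 0.72], [-0.66, -0.71, -0.24], [0.43, -0.63, 0.65]]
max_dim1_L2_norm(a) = 0.73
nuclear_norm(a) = 1.82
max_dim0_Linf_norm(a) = 0.68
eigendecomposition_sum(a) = [[0.37, -0.20, -0.43],[-0.2, 0.11, 0.23],[-0.43, 0.23, 0.50]] + [[0.26, 0.28, 0.1], [0.28, 0.3, 0.1], [0.1, 0.10, 0.04]] + [[0.04, -0.06, 0.07], [-0.06, 0.09, -0.1], [0.07, -0.1, 0.1]]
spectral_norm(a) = 0.98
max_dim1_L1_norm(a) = 1.15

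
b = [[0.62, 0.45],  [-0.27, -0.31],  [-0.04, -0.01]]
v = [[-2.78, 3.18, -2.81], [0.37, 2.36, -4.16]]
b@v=[[-1.56, 3.03, -3.61], [0.64, -1.59, 2.05], [0.11, -0.15, 0.15]]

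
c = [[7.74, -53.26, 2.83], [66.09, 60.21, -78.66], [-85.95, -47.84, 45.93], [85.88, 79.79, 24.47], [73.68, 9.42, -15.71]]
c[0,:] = [7.74, -53.26, 2.83]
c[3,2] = 24.47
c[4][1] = 9.42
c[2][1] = -47.84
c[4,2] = -15.71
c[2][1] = -47.84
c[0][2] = 2.83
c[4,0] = 73.68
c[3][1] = 79.79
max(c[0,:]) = 7.74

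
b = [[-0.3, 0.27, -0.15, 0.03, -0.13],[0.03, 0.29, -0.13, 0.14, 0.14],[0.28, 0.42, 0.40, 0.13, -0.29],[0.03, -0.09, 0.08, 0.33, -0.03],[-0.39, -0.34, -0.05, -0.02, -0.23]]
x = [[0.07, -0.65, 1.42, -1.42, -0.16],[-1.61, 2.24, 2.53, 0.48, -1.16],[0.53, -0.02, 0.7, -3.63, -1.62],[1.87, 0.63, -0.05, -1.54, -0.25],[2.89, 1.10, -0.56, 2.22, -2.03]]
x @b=[[0.38, 0.61, 0.54, -0.37, -0.43], [1.73, 1.63, 1.06, 0.78, 0.04], [0.56, 1.31, -0.01, -1.06, 0.21], [-0.5, 0.89, -0.49, -0.37, -0.04], [-0.13, 1.35, -0.52, 0.94, 0.34]]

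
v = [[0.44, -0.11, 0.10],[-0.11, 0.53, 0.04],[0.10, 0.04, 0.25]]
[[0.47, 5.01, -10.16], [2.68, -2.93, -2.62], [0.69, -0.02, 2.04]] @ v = [[-1.36, 2.2, -2.29], [1.24, -1.95, -0.5], [0.51, -0.0, 0.58]]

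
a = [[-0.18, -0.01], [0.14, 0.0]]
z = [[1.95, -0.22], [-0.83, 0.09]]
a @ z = [[-0.34, 0.04],[0.27, -0.03]]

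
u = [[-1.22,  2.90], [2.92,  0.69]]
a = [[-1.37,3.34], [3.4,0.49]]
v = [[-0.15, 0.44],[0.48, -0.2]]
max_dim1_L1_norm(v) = 0.68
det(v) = -0.18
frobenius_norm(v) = 0.70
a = u + v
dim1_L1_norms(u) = [4.12, 3.61]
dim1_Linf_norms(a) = [3.34, 3.4]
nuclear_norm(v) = 0.92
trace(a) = -0.88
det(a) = -12.03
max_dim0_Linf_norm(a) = 3.4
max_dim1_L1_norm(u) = 4.12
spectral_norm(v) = 0.64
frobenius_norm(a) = 4.98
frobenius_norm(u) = 4.35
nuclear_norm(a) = 6.99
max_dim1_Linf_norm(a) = 3.4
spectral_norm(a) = 3.94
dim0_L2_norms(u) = [3.16, 2.98]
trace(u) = -0.53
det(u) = -9.31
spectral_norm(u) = 3.33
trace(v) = -0.35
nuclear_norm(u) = 6.13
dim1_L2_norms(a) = [3.61, 3.44]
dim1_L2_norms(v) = [0.46, 0.52]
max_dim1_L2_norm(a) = 3.61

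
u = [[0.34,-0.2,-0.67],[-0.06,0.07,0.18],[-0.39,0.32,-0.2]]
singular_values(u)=[0.81, 0.53, 0.03]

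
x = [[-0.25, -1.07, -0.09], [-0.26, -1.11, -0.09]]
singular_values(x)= [1.59, 0.0]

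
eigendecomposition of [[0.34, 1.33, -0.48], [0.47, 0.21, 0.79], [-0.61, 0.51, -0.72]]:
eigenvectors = [[0.52,-0.91,-0.83], [-0.47,-0.33,0.16], [0.71,0.23,0.53]]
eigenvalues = [-1.51, 0.95, 0.39]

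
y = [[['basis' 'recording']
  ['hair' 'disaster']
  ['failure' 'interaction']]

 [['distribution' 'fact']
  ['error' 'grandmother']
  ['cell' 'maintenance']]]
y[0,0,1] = 'recording'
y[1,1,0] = 'error'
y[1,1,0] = 'error'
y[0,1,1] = 'disaster'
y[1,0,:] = ['distribution', 'fact']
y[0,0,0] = 'basis'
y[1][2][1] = 'maintenance'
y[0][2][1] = 'interaction'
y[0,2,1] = 'interaction'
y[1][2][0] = 'cell'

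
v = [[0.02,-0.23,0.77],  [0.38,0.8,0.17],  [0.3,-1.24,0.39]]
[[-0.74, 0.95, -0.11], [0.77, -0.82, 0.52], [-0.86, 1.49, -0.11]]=v @ [[0.95, -0.45, 0.85],[0.68, -1.01, 0.27],[-0.78, 0.95, -0.09]]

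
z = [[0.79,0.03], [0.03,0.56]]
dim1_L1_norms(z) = [0.82, 0.59]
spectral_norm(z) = 0.79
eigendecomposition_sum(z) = [[0.78, 0.1], [0.1, 0.01]] + [[0.01, -0.07],  [-0.07, 0.55]]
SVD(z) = [[-0.99,-0.13], [-0.13,0.99]] @ diag([0.7938486432400472, 0.556151356759953]) @ [[-0.99, -0.13], [-0.13, 0.99]]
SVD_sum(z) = [[0.78, 0.1], [0.1, 0.01]] + [[0.01, -0.07], [-0.07, 0.55]]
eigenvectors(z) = [[0.99, -0.13], [0.13, 0.99]]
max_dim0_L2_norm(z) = 0.79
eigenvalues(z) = [0.79, 0.56]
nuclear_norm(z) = 1.35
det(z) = 0.44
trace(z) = 1.35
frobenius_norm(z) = 0.97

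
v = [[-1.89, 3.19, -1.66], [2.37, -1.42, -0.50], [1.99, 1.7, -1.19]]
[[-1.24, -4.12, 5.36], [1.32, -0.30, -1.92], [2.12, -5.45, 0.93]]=v @ [[0.99, -1.04, -0.78], [0.51, -1.68, 0.52], [0.6, 0.44, -1.34]]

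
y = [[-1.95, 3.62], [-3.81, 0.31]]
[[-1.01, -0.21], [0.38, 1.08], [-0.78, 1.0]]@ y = [[2.77,-3.72], [-4.86,1.71], [-2.29,-2.51]]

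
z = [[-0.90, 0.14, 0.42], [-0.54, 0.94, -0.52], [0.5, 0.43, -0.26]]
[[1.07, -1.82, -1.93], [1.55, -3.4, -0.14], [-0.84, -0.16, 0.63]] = z@[[-2.12, 1.88, 0.86], [-0.57, -2.28, -1.0], [-1.80, 0.46, -2.43]]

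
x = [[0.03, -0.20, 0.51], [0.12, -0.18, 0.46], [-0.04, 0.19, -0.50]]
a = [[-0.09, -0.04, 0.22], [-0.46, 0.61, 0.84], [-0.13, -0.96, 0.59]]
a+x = [[-0.06, -0.24, 0.73], [-0.34, 0.43, 1.30], [-0.17, -0.77, 0.09]]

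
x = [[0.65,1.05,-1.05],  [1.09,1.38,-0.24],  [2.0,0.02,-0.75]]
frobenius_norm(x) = 3.22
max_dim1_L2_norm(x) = 2.14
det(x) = 2.56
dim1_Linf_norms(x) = [1.05, 1.38, 2.0]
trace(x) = 1.28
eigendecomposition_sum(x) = [[0.13+0.51j, 0.10-0.26j, (-0.41-0.02j)],[(0.17-0.2j), -0.13+0.03j, 0.11+0.17j],[0.85+0.11j, -0.33-0.30j, -0.28+0.60j]] + [[0.13-0.51j,0.10+0.26j,-0.41+0.02j], [0.17+0.20j,-0.13-0.03j,0.11-0.17j], [(0.85-0.11j),-0.33+0.30j,(-0.28-0.6j)]] + [[(0.39-0j), (0.86+0j), -0.23-0.00j], [(0.74-0j), (1.65+0j), (-0.45-0j)], [0.30-0.00j, (0.67+0j), -0.18-0.00j]]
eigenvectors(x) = [[0.19+0.47j, (0.19-0.47j), (-0.43+0j)], [(0.14-0.21j), 0.14+0.21j, (-0.83+0j)], [0.82+0.00j, 0.82-0.00j, (-0.34+0j)]]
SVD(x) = [[-0.50, -0.45, -0.74], [-0.56, -0.48, 0.67], [-0.66, 0.75, -0.01]] @ diag([2.853929290621741, 1.3155748703414971, 0.681799358064558]) @ [[-0.79, -0.46, 0.40], [0.51, -0.86, 0.03], [0.34, 0.23, 0.91]]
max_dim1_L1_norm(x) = 2.77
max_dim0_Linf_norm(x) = 2.0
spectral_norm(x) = 2.85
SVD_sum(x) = [[1.12, 0.65, -0.57], [1.26, 0.73, -0.64], [1.5, 0.87, -0.77]] + [[-0.31, 0.51, -0.02], [-0.32, 0.55, -0.02], [0.5, -0.85, 0.03]] + [[-0.17, -0.11, -0.46], [0.15, 0.1, 0.42], [-0.0, -0.0, -0.01]]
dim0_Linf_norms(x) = [2.0, 1.38, 1.05]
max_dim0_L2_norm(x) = 2.37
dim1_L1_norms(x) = [2.75, 2.71, 2.77]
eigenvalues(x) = [(-0.28+1.14j), (-0.28-1.14j), (1.85+0j)]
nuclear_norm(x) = 4.85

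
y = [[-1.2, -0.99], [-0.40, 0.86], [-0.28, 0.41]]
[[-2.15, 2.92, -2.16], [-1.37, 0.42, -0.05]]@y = [[2.02, 3.75], [1.49, 1.7]]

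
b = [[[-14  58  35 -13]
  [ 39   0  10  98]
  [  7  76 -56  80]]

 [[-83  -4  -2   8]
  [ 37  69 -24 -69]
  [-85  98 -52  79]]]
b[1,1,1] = 69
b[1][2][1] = 98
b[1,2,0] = -85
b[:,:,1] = [[58, 0, 76], [-4, 69, 98]]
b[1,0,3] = 8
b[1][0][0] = -83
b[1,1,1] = 69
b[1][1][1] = 69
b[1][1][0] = 37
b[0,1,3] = 98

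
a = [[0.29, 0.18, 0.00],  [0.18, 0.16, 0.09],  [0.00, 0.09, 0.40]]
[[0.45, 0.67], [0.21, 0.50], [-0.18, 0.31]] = a@[[2.32, 2.01],  [-1.21, 0.48],  [-0.18, 0.67]]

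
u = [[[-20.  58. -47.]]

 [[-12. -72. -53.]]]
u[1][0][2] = -53.0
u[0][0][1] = 58.0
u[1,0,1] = -72.0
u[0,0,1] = 58.0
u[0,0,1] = 58.0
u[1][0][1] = -72.0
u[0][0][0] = -20.0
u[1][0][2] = -53.0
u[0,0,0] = -20.0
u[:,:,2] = [[-47.0], [-53.0]]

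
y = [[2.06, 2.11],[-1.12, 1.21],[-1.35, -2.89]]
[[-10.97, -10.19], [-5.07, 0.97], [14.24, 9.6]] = y@[[-0.53, -2.96], [-4.68, -1.94]]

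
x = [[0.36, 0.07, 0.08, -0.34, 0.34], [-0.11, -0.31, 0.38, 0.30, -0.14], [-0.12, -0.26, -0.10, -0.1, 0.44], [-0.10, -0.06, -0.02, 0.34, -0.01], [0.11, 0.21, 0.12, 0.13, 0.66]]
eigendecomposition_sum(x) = [[-0.00-0.00j,  -0.00-0.01j,  -0.01+0.00j,  -0.00+0.00j,  -0j], [(-0.01+0.07j),  (-0.15+0.16j),  0.19+0.11j,  0.09+0.06j,  -0.08-0.09j], [-0.06-0.00j,  (-0.15-0.12j),  -0.08+0.17j,  (-0.04+0.08j),  (0.07-0.07j)], [-0.01+0.00j,  -0.02-0.00j,  0.00+0.02j,  0.01j,  0.00-0.01j], [(0.02-0.01j),  (0.06+0j),  -0.01-0.06j,  (-0-0.03j),  (-0+0.03j)]] + [[-0.00+0.00j, -0.00+0.01j, (-0.01-0j), -0.00-0.00j, 0j],[-0.01-0.07j, -0.15-0.16j, 0.19-0.11j, (0.09-0.06j), -0.08+0.09j],[(-0.06+0j), -0.15+0.12j, -0.08-0.17j, (-0.04-0.08j), (0.07+0.07j)],[(-0.01-0j), (-0.02+0j), 0.00-0.02j, -0.01j, 0.00+0.01j],[(0.02+0.01j), 0.06-0.00j, -0.01+0.06j, -0.00+0.03j, (-0-0.03j)]] + [[(0.07-0j),(-0.01-0j),(-0.02-0j),0.16-0.00j,-0.03+0.00j], [-0.02+0.00j,0.00+0.00j,(0.01+0j),-0.05+0.00j,0.01-0.00j], [(-0.03+0j),0j,0.01+0.00j,-0.07+0.00j,(0.01-0j)], [0.03-0.00j,(-0-0j),(-0.01-0j),(0.06-0j),-0.01+0.00j], [-0.01+0.00j,0j,0.00+0.00j,-0.01+0.00j,-0j]] + [[0.20-0.00j, -0.02-0.00j, (-0.05-0j), -0.71+0.00j, (-0.42-0j)], [(-0.06+0j), (0.01+0j), (0.01+0j), 0.21-0.00j, (0.12+0j)], [(0.01-0j), -0.00-0.00j, -0.00-0.00j, (-0.03+0j), (-0.02-0j)], [(-0.1+0j), (0.01+0j), 0.02+0.00j, (0.33-0j), (0.2+0j)], [0.01-0.00j, (-0-0j), -0.00-0.00j, (-0.04+0j), (-0.02-0j)]] + [[0.08+0.00j, (0.11+0j), (0.16+0j), 0.21-0.00j, 0.79+0.00j], [-0.01-0.00j, -0.02-0.00j, -0.02-0.00j, (-0.03+0j), -0.12-0.00j], [(0.03+0j), 0.04+0.00j, 0.06+0.00j, (0.08-0j), 0.30+0.00j], [(-0.02-0j), (-0.03-0j), (-0.04-0j), (-0.05+0j), -0.20-0.00j], [(0.07+0j), (0.1+0j), 0.14+0.00j, 0.19-0.00j, (0.69+0j)]]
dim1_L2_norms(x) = [0.61, 0.6, 0.54, 0.36, 0.72]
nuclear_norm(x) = 2.55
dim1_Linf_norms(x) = [0.36, 0.38, 0.44, 0.34, 0.66]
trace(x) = 0.95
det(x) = 0.01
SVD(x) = [[-0.56,-0.26,-0.11,-0.60,-0.5],[0.36,0.62,-0.08,-0.68,0.1],[-0.35,0.33,0.88,0.02,-0.0],[0.17,0.41,-0.10,0.36,-0.82],[-0.64,0.51,-0.45,0.22,0.27]] @ diag([0.9422616716180181, 0.6569775140536728, 0.42933227391020606, 0.4086401929659651, 0.10913514328255736]) @ [[-0.30,-0.22,0.05,0.33,-0.87], [-0.29,-0.33,0.36,0.68,0.46], [-0.41,-0.70,-0.41,-0.39,0.15], [-0.38,0.46,-0.71,0.36,0.11], [-0.72,0.38,0.44,-0.38,0.04]]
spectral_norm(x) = 0.94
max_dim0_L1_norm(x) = 1.59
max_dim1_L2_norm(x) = 0.72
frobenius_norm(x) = 1.30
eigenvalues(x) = [(-0.24+0.38j), (-0.24-0.38j), (0.15+0j), (0.52+0j), (0.76+0j)]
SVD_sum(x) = [[0.16, 0.11, -0.03, -0.17, 0.46], [-0.10, -0.07, 0.02, 0.11, -0.29], [0.10, 0.07, -0.02, -0.11, 0.28], [-0.05, -0.04, 0.01, 0.05, -0.14], [0.18, 0.13, -0.03, -0.2, 0.52]] + [[0.05, 0.06, -0.06, -0.12, -0.08], [-0.12, -0.13, 0.15, 0.28, 0.19], [-0.06, -0.07, 0.08, 0.15, 0.10], [-0.08, -0.09, 0.10, 0.18, 0.12], [-0.10, -0.11, 0.12, 0.23, 0.16]] + [[0.02, 0.03, 0.02, 0.02, -0.01], [0.01, 0.02, 0.01, 0.01, -0.00], [-0.15, -0.26, -0.16, -0.15, 0.06], [0.02, 0.03, 0.02, 0.02, -0.01], [0.08, 0.14, 0.08, 0.08, -0.03]] + [[0.09, -0.11, 0.17, -0.09, -0.03], [0.11, -0.13, 0.20, -0.1, -0.03], [-0.0, 0.00, -0.01, 0.00, 0.00], [-0.06, 0.07, -0.10, 0.05, 0.02], [-0.03, 0.04, -0.06, 0.03, 0.01]] + [[0.04, -0.02, -0.02, 0.02, -0.00], [-0.01, 0.00, 0.00, -0.00, 0.00], [0.0, -0.0, -0.00, 0.00, -0.0], [0.06, -0.03, -0.04, 0.03, -0.00], [-0.02, 0.01, 0.01, -0.01, 0.0]]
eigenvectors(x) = [[(-0.01+0.02j), (-0.01-0.02j), 0.84+0.00j, (0.87+0j), 0.71+0.00j], [0.74+0.00j, 0.74-0.00j, (-0.27+0j), (-0.26+0j), (-0.11+0j)], [(0.05+0.64j), 0.05-0.64j, -0.36+0.00j, (0.04+0j), 0.27+0.00j], [(0.04+0.05j), (0.04-0.05j), (0.31+0j), (-0.41+0j), (-0.18+0j)], [-0.12-0.15j, (-0.12+0.15j), -0.06+0.00j, 0.04+0.00j, (0.62+0j)]]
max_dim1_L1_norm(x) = 1.24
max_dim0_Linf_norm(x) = 0.66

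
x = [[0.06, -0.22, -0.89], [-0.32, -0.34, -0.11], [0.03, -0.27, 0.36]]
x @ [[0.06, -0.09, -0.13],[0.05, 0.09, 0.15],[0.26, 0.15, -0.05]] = [[-0.24, -0.16, 0.0], [-0.06, -0.02, -0.0], [0.08, 0.03, -0.06]]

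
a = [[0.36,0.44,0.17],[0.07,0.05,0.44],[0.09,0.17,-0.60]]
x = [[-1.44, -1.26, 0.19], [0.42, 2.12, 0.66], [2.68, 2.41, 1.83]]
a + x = [[-1.08, -0.82, 0.36], [0.49, 2.17, 1.1], [2.77, 2.58, 1.23]]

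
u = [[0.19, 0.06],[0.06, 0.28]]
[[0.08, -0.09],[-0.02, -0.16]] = u @ [[0.50, -0.29],[-0.18, -0.51]]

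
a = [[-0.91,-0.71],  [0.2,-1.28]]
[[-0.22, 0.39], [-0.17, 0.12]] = a@[[0.13, -0.32], [0.15, -0.14]]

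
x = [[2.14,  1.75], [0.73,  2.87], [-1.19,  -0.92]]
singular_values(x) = [4.1, 1.36]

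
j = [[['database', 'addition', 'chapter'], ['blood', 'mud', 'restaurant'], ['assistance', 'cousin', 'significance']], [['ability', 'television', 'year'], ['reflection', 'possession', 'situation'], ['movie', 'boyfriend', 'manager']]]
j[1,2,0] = 'movie'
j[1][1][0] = 'reflection'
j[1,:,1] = ['television', 'possession', 'boyfriend']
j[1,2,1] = 'boyfriend'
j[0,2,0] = 'assistance'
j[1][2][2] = 'manager'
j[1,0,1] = 'television'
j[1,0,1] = 'television'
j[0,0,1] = 'addition'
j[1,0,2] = 'year'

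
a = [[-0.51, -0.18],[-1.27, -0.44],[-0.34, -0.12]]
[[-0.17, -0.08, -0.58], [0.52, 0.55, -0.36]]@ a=[[0.39, 0.14], [-0.84, -0.29]]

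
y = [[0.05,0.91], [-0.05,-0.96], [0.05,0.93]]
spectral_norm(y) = 1.62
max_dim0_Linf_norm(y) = 0.96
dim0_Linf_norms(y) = [0.05, 0.96]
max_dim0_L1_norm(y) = 2.8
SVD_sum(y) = [[0.05,0.91], [-0.05,-0.96], [0.05,0.93]] + [[0.0, -0.0], [0.00, -0.00], [0.00, -0.0]]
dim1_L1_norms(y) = [0.96, 1.01, 0.98]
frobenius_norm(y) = 1.62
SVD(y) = [[-0.56, -0.67], [0.59, -0.74], [-0.58, -0.11]] @ diag([1.619288849138647, 0.0019034324871217694]) @ [[-0.05, -1.00], [-1.00, 0.05]]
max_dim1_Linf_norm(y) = 0.96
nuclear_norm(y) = 1.62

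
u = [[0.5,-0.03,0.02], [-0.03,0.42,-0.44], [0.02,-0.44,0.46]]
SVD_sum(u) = [[0.01, -0.06, 0.06], [-0.06, 0.42, -0.44], [0.06, -0.44, 0.46]] + [[0.49, 0.03, -0.04], [0.03, 0.0, -0.00], [-0.04, -0.00, 0.00]] + [[-0.00, -0.00, -0.00], [-0.00, -0.00, -0.0], [-0.0, -0.00, -0.00]]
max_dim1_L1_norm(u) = 0.92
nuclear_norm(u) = 1.38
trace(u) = 1.38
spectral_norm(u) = 0.88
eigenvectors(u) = [[-1.00, -0.09, 0.02], [-0.05, 0.69, 0.72], [0.08, -0.72, 0.69]]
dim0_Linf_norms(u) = [0.5, 0.44, 0.46]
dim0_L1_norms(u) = [0.55, 0.89, 0.92]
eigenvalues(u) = [0.5, 0.88, -0.0]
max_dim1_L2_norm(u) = 0.64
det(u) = -0.00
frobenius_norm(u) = 1.01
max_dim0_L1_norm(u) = 0.92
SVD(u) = [[-0.09, -1.0, 0.02], [0.69, -0.05, 0.72], [-0.72, 0.08, 0.69]] @ diag([0.8836816102741593, 0.49689684749440594, 0.0005784577685650712]) @ [[-0.09, 0.69, -0.72], [-1.0, -0.05, 0.08], [-0.02, -0.72, -0.69]]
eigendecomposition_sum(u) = [[0.49, 0.03, -0.04],[0.03, 0.0, -0.0],[-0.04, -0.00, 0.0]] + [[0.01, -0.06, 0.06], [-0.06, 0.42, -0.44], [0.06, -0.44, 0.46]] + [[-0.0, -0.00, -0.00], [-0.00, -0.0, -0.0], [-0.0, -0.00, -0.0]]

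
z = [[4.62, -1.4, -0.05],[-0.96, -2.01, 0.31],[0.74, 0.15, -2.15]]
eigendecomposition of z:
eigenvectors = [[0.99, -0.14, 0.15], [-0.13, -0.74, 0.65], [0.1, 0.66, 0.74]]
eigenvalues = [4.81, -2.47, -1.87]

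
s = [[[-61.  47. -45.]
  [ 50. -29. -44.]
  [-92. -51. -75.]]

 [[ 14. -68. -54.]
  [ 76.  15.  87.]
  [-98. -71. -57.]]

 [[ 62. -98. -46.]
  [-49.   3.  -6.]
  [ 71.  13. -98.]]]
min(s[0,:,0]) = -92.0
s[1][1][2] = 87.0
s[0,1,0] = 50.0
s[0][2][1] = -51.0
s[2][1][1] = 3.0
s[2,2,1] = 13.0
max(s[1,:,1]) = 15.0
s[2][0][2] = -46.0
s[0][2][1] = -51.0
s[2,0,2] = -46.0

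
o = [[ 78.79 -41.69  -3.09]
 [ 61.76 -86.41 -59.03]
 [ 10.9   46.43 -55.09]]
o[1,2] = -59.03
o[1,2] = -59.03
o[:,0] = [78.79, 61.76, 10.9]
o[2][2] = -55.09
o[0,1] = -41.69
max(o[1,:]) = 61.76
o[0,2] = -3.09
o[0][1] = -41.69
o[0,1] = -41.69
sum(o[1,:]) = -83.68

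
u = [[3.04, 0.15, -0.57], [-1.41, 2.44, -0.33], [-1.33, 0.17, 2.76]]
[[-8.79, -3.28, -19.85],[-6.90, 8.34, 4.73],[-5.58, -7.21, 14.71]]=u@[[-3.25,-1.85,-6.0], [-5.15,1.86,-1.19], [-3.27,-3.62,2.51]]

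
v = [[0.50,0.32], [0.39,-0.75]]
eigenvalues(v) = [0.59, -0.84]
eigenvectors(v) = [[0.96, -0.23], [0.28, 0.97]]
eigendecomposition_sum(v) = [[0.55, 0.13], [0.16, 0.04]] + [[-0.05, 0.19],  [0.23, -0.79]]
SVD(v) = [[-0.12, 0.99], [0.99, 0.12]] @ diag([0.8485912447198414, 0.5889761450048978]) @ [[0.38, -0.92], [0.92, 0.38]]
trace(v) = -0.25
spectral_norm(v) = 0.85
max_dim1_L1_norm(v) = 1.14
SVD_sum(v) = [[-0.04, 0.1],[0.32, -0.78]] + [[0.54, 0.22], [0.07, 0.03]]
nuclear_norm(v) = 1.44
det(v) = -0.50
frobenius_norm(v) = 1.03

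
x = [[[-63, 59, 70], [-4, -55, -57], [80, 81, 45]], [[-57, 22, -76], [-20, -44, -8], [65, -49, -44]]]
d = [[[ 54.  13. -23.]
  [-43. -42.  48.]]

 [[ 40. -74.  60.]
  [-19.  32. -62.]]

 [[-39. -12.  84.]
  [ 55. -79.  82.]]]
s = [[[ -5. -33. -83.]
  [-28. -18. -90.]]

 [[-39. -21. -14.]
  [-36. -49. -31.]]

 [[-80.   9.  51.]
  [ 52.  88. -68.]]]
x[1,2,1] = -49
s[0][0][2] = -83.0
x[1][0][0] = -57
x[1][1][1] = -44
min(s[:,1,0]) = -36.0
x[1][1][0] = -20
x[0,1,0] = -4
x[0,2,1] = 81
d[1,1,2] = -62.0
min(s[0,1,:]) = -90.0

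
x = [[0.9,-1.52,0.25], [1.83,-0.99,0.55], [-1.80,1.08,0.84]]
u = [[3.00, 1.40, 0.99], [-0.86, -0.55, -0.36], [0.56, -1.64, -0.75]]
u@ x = [[3.48, -4.88, 2.35],[-1.13, 1.46, -0.82],[-1.15, -0.04, -1.39]]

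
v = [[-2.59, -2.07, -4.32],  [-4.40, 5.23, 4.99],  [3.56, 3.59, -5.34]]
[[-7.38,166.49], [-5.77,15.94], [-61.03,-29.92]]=v @ [[-0.92,  -30.16], [-7.43,  -5.17], [5.82,  -17.98]]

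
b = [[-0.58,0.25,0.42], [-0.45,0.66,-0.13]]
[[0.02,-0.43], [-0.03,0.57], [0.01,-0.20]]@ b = [[0.18, -0.28, 0.06], [-0.24, 0.37, -0.09], [0.08, -0.13, 0.03]]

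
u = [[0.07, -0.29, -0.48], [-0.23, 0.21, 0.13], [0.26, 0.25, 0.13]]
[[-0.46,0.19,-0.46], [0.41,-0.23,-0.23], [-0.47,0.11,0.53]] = u @ [[-1.76, 0.71, 1.56], [-0.63, -0.2, -0.19], [1.09, -0.17, 1.31]]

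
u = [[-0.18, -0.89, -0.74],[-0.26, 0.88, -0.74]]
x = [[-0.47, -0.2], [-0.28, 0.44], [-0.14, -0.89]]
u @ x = [[0.44, 0.3], [-0.02, 1.10]]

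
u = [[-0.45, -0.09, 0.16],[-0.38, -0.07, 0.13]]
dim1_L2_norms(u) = [0.49, 0.41]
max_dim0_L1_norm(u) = 0.83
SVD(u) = [[-0.77,-0.64], [-0.64,0.77]] @ diag([0.6343249276006095, 0.005646788864601771]) @ [[0.93, 0.18, -0.32],[-0.34, 0.75, -0.57]]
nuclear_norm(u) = 0.64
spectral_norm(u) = 0.63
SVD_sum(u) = [[-0.45, -0.09, 0.16],[-0.38, -0.07, 0.13]] + [[0.0,-0.00,0.0], [-0.0,0.0,-0.0]]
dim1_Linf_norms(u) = [0.45, 0.38]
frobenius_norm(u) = 0.63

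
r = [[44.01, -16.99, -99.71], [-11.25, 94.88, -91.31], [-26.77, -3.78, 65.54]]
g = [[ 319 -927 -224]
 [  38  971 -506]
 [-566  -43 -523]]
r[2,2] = 65.54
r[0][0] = 44.01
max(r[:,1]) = 94.88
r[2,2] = 65.54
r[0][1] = -16.99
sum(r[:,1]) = 74.11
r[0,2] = -99.71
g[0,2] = -224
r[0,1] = -16.99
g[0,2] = -224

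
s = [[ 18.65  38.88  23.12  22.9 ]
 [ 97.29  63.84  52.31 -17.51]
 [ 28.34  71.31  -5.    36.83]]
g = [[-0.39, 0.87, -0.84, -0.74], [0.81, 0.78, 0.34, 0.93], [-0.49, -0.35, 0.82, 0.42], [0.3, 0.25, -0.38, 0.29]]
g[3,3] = 0.289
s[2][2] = -5.0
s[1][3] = -17.51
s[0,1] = 38.88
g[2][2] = 0.819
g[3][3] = 0.289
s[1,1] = 63.84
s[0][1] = 38.88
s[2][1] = 71.31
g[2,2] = 0.819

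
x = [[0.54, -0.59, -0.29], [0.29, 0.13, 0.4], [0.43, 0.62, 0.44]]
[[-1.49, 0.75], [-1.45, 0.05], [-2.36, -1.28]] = x@[[-3.86, -0.69], [-0.71, -2.63], [-0.59, 1.48]]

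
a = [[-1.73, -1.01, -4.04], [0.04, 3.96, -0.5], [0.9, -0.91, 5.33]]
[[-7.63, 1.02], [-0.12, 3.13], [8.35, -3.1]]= a@[[1.01, 0.08], [0.14, 0.73], [1.42, -0.47]]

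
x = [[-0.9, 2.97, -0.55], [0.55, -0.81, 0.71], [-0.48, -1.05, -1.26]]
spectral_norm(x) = 3.38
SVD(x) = [[-0.93, 0.08, 0.36], [0.3, -0.39, 0.87], [0.21, 0.92, 0.34]] @ diag([3.3822618065321883, 1.6961428899652862, 0.0020901899022913247]) @ [[0.27, -0.95, 0.14], [-0.43, -0.25, -0.87], [-0.86, -0.17, 0.47]]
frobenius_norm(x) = 3.78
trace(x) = -2.97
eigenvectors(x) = [[0.92, -0.86, -0.79],[-0.39, -0.17, 0.08],[0.04, 0.47, 0.61]]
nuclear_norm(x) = 5.08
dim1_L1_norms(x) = [4.42, 2.07, 2.79]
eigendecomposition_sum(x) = [[-1.44, 1.55, -2.06],[0.61, -0.65, 0.87],[-0.06, 0.06, -0.08]] + [[-0.01, -0.02, -0.01], [-0.0, -0.0, -0.0], [0.00, 0.01, 0.00]] + [[0.55, 1.44, 1.52], [-0.06, -0.15, -0.16], [-0.43, -1.12, -1.18]]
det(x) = -0.01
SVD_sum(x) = [[-0.84,3.0,-0.43], [0.27,-0.97,0.14], [0.19,-0.67,0.10]] + [[-0.06,-0.03,-0.12], [0.28,0.16,0.57], [-0.67,-0.38,-1.36]] + [[-0.0,-0.00,0.00], [-0.00,-0.00,0.0], [-0.0,-0.0,0.0]]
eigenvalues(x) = [-2.18, -0.01, -0.79]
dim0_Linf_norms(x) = [0.9, 2.97, 1.26]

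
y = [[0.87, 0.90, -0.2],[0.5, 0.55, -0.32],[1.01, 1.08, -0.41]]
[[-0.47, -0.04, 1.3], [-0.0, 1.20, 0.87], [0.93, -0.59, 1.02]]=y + [[-1.34, -0.94, 1.5], [-0.50, 0.65, 1.19], [-0.08, -1.67, 1.43]]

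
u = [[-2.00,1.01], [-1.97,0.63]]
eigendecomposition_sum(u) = [[-1.00-0.63j, (0.5+0.68j)],[-0.99-1.32j, (0.32+1.14j)]] + [[-1.00+0.63j, (0.5-0.68j)], [(-0.99+1.32j), 0.32-1.14j]]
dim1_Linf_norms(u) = [2.0, 1.97]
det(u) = 0.73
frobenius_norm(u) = 3.05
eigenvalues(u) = [(-0.68+0.51j), (-0.68-0.51j)]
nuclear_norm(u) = 3.28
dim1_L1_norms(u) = [3.01, 2.6]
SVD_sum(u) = [[-2.06,0.86], [-1.90,0.79]] + [[0.06, 0.15], [-0.07, -0.16]]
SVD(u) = [[-0.74, -0.68], [-0.68, 0.74]] @ diag([3.039782221415305, 0.24005009137143266]) @ [[0.92,-0.38], [-0.38,-0.92]]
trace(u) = -1.37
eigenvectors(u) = [[-0.54+0.21j,(-0.54-0.21j)], [(-0.81+0j),(-0.81-0j)]]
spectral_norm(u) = 3.04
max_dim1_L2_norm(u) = 2.24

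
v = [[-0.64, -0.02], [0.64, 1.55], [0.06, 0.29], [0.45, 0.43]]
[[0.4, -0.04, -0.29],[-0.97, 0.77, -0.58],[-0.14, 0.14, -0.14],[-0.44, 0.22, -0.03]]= v @ [[-0.62, 0.04, 0.47], [-0.37, 0.48, -0.57]]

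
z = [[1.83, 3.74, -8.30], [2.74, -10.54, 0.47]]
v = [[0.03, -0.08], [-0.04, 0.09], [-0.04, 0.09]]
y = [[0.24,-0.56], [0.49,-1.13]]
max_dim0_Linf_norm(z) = 10.54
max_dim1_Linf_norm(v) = 0.09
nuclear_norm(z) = 19.81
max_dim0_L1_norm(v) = 0.26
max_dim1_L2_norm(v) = 0.1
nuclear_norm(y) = 1.38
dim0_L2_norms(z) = [3.29, 11.18, 8.31]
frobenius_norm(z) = 14.32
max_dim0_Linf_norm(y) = 1.13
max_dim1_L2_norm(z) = 10.9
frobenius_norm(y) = 1.37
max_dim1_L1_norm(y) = 1.62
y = z @ v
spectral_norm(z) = 12.01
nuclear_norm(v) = 0.17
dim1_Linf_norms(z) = [8.3, 10.54]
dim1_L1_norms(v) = [0.11, 0.13, 0.13]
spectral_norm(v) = 0.16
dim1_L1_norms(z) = [13.87, 13.75]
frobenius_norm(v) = 0.16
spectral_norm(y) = 1.37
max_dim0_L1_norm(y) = 1.69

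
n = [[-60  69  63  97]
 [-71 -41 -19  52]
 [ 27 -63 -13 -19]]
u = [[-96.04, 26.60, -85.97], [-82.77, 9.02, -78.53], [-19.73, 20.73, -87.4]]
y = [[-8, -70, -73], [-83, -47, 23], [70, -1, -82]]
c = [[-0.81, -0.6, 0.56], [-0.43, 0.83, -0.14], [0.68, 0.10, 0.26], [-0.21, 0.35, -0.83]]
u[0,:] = [-96.04, 26.6, -85.97]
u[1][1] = 9.02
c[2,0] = 0.676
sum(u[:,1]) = 56.35000000000001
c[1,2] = -0.142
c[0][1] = -0.604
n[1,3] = 52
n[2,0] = 27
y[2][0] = 70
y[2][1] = -1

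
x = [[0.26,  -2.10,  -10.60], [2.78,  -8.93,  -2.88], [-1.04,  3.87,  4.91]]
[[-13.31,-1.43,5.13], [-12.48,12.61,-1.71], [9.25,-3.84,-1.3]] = x @ [[0.40, -0.17, -0.19], [1.19, -1.61, 0.31], [1.03, 0.45, -0.55]]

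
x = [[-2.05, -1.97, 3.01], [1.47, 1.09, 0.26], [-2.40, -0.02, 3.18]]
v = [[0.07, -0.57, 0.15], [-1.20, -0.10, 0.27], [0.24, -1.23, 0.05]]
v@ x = [[-1.34,-0.76,0.54],[1.66,2.25,-2.78],[-2.42,-1.81,0.56]]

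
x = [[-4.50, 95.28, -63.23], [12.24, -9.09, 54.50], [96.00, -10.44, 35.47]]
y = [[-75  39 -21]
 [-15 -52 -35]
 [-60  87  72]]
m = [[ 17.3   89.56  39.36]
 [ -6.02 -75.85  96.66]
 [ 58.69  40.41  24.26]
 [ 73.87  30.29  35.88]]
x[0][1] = 95.28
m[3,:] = [73.87, 30.29, 35.88]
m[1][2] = 96.66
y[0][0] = -75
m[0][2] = 39.36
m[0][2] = 39.36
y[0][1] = 39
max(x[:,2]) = 54.5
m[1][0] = -6.02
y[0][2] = -21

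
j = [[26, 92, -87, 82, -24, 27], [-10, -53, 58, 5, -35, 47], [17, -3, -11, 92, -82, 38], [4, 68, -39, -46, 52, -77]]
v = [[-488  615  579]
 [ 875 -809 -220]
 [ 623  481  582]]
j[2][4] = -82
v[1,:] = [875, -809, -220]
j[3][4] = 52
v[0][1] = 615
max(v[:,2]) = 582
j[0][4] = -24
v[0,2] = 579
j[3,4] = 52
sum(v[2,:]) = 1686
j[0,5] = 27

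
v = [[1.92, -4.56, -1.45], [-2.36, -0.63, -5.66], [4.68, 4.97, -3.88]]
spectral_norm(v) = 8.06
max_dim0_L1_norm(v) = 10.99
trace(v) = -2.59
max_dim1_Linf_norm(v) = 5.66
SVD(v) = [[0.16, -0.48, -0.86], [-0.24, -0.86, 0.44], [-0.96, 0.13, -0.25]] @ diag([8.058495111017791, 6.36189120493949, 4.563912449008622]) @ [[-0.45, -0.66, 0.6], [0.27, 0.54, 0.80], [-0.85, 0.52, -0.06]]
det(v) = 233.98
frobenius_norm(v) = 11.24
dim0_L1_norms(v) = [8.96, 10.16, 10.99]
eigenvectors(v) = [[(-0.83+0j), -0.10+0.36j, -0.10-0.36j], [0.53+0.00j, (0.13+0.56j), (0.13-0.56j)], [-0.15+0.00j, (0.73+0j), 0.73-0.00j]]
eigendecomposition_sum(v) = [[3.17-0.00j, -2.00-0.00j, 0.80+0.00j],[(-2.03+0j), (1.29+0j), -0.51-0.00j],[(0.56-0j), -0.35-0.00j, 0.14+0.00j]] + [[-0.62+0.92j, (-1.28+1.06j), -1.12-1.37j], [(-0.16+1.73j), (-0.96+2.41j), -2.57-1.04j], [(2.06+0.7j), (2.66+1.87j), (-2.01+2.83j)]] + [[-0.62-0.92j, (-1.28-1.06j), (-1.12+1.37j)], [-0.16-1.73j, (-0.96-2.41j), -2.57+1.04j], [2.06-0.70j, (2.66-1.87j), -2.01-2.83j]]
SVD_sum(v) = [[-0.58, -0.86, 0.78], [0.86, 1.27, -1.15], [3.46, 5.12, -4.63]] + [[-0.84, -1.66, -2.46], [-1.50, -2.95, -4.39], [0.23, 0.46, 0.68]] + [[3.34,-2.05,0.24], [-1.72,1.05,-0.12], [0.99,-0.6,0.07]]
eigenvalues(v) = [(4.59+0j), (-3.59+6.17j), (-3.59-6.17j)]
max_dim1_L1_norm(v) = 13.53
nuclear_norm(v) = 18.98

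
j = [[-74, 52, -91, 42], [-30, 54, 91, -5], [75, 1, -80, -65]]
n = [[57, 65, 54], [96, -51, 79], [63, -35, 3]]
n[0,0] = 57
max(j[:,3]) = 42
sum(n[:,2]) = 136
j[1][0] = -30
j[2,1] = 1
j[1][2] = 91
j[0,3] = 42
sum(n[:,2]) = 136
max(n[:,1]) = 65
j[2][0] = 75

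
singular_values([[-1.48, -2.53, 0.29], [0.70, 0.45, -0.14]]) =[3.04, 0.37]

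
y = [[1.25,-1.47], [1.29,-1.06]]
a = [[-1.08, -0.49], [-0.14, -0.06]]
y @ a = [[-1.14, -0.52], [-1.24, -0.57]]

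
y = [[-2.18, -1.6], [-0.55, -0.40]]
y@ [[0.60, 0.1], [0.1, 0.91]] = [[-1.47,-1.67], [-0.37,-0.42]]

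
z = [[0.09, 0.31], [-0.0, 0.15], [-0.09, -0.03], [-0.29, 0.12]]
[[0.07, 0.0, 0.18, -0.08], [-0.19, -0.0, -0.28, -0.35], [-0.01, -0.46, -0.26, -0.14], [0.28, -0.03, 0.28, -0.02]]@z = [[0.01, 0.01], [0.11, -0.09], [0.06, -0.08], [0.01, 0.07]]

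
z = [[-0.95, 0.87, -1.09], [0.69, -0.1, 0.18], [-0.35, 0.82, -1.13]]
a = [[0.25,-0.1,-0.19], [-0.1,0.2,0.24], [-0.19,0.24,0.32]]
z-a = [[-1.2, 0.97, -0.90], [0.79, -0.3, -0.06], [-0.16, 0.58, -1.45]]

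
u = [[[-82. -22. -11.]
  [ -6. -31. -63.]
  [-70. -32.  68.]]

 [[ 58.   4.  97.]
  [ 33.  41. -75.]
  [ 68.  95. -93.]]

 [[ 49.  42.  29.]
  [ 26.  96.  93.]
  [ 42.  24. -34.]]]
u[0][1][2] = -63.0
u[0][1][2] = -63.0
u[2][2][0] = 42.0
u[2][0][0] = 49.0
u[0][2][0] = -70.0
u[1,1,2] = -75.0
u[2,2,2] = -34.0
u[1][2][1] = 95.0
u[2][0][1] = 42.0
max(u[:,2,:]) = 95.0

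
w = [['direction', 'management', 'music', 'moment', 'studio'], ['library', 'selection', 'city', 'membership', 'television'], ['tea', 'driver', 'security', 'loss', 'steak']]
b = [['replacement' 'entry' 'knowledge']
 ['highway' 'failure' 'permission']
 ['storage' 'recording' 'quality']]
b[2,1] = 'recording'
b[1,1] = 'failure'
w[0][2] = 'music'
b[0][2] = 'knowledge'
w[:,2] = ['music', 'city', 'security']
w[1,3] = 'membership'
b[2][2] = 'quality'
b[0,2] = 'knowledge'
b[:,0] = ['replacement', 'highway', 'storage']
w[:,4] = ['studio', 'television', 'steak']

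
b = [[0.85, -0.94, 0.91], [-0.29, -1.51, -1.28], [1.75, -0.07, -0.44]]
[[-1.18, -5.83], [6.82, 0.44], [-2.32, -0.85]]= b @ [[-1.93,  -1.12], [-2.44,  2.38], [-2.01,  -2.9]]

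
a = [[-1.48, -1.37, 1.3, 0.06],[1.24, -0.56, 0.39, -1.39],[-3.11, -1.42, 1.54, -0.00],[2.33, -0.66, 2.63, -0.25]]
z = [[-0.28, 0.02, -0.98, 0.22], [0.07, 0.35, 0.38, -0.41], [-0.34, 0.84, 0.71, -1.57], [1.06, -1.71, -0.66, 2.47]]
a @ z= [[-0.06, 0.48, 1.81, -1.66], [-1.99, 2.53, -0.23, -3.54], [0.25, 0.73, 3.6, -2.52], [-1.86, 2.45, -0.5, -3.96]]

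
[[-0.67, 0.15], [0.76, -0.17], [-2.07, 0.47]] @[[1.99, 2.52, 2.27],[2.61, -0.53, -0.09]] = [[-0.94, -1.77, -1.53],  [1.07, 2.01, 1.74],  [-2.89, -5.47, -4.74]]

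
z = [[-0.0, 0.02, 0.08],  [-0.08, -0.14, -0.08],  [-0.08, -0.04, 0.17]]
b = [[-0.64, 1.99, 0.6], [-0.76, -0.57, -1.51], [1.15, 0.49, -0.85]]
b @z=[[-0.21, -0.32, -0.11], [0.17, 0.12, -0.27], [0.03, -0.01, -0.09]]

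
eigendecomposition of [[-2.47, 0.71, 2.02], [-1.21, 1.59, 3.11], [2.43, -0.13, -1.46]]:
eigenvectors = [[0.63, 0.24, 0.23], [0.49, -0.80, 0.96], [-0.61, 0.55, 0.13]]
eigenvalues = [-3.87, -0.2, 1.74]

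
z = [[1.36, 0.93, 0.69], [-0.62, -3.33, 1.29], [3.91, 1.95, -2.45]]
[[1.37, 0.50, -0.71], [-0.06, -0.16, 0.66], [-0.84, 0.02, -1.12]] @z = [[-1.22,-1.78,3.33],[2.6,1.76,-1.86],[-5.53,-3.03,2.19]]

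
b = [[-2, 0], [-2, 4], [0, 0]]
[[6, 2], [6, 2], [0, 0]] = b @ [[-3, -1], [0, 0]]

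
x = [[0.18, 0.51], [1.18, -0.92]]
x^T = [[0.18, 1.18], [0.51, -0.92]]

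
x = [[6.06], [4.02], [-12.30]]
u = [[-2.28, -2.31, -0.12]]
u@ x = [[-21.63]]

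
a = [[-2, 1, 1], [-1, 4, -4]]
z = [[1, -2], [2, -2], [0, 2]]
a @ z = [[0, 4], [7, -14]]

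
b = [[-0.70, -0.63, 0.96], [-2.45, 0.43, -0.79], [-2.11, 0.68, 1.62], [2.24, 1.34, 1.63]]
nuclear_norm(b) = 8.11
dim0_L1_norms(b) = [7.5, 3.08, 5.0]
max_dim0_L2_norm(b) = 4.0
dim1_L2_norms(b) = [1.34, 2.61, 2.75, 3.08]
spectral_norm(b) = 4.04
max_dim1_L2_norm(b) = 3.08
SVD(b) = [[-0.14, 0.27, 0.72], [-0.62, -0.01, -0.57], [-0.42, 0.78, 0.01], [0.65, 0.56, -0.38]] @ diag([4.041443369903474, 2.7461933322467376, 1.3244461747412828]) @ [[0.98,  0.1,  0.18], [-0.20,  0.40,  0.89], [0.02,  -0.91,  0.41]]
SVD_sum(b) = [[-0.56, -0.06, -0.1], [-2.44, -0.25, -0.45], [-1.67, -0.17, -0.31], [2.56, 0.26, 0.47]] + [[-0.15, 0.3, 0.67], [0.01, -0.01, -0.03], [-0.44, 0.87, 1.92], [-0.31, 0.62, 1.37]] + [[0.02, -0.87, 0.4], [-0.01, 0.69, -0.32], [0.0, -0.02, 0.01], [-0.01, 0.46, -0.21]]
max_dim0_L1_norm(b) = 7.5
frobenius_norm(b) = 5.06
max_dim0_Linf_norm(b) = 2.45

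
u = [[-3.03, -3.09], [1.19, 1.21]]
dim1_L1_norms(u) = [6.12, 2.4]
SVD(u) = [[-0.93, 0.37], [0.37, 0.93]] @ diag([4.648569091913949, 0.0023232955747148525]) @ [[0.70, 0.71], [0.71, -0.7]]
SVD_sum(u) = [[-3.03, -3.09], [1.19, 1.21]] + [[0.0, -0.00], [0.0, -0.00]]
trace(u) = -1.82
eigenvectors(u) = [[-0.93, 0.71], [0.37, -0.70]]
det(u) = 0.01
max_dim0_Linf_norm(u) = 3.09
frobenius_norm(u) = 4.65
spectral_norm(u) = 4.65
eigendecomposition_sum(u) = [[-3.03,  -3.10], [1.19,  1.22]] + [[0.00, 0.01], [-0.00, -0.01]]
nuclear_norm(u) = 4.65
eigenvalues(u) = [-1.81, -0.01]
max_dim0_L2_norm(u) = 3.32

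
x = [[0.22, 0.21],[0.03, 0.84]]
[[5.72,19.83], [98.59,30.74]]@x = [[1.85, 17.86],[22.61, 46.53]]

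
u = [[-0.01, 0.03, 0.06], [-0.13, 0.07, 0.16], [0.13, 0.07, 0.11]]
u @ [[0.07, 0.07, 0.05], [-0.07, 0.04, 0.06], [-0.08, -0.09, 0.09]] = [[-0.01,-0.0,0.01],[-0.03,-0.02,0.01],[-0.0,0.0,0.02]]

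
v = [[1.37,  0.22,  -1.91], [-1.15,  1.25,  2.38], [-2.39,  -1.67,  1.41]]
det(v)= -2.409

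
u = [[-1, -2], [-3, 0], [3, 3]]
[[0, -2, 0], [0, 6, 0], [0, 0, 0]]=u@[[0, -2, 0], [0, 2, 0]]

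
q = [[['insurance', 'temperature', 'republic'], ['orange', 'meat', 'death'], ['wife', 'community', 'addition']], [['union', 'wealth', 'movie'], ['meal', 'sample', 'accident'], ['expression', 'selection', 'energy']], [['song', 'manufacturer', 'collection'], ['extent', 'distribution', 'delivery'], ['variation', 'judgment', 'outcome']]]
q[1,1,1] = 'sample'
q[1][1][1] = 'sample'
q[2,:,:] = [['song', 'manufacturer', 'collection'], ['extent', 'distribution', 'delivery'], ['variation', 'judgment', 'outcome']]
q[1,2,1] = 'selection'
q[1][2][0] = 'expression'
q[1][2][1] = 'selection'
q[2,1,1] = 'distribution'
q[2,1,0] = 'extent'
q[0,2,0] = 'wife'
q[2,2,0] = 'variation'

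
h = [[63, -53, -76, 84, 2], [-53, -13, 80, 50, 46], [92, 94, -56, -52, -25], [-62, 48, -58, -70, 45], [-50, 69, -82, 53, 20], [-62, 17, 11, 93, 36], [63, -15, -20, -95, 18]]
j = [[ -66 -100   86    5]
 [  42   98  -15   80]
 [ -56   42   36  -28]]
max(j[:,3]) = 80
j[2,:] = [-56, 42, 36, -28]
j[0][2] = 86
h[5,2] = 11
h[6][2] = -20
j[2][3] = -28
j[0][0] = -66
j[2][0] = -56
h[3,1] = 48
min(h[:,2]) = -82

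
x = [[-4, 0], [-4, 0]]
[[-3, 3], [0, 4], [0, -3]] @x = [[0, 0], [-16, 0], [12, 0]]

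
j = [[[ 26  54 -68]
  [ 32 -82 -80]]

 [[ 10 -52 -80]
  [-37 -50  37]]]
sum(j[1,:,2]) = -43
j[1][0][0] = 10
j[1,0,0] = 10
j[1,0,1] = -52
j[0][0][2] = -68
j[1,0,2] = -80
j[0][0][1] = 54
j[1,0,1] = -52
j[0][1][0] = 32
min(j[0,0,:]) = -68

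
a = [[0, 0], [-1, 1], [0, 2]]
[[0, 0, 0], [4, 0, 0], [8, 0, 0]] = a @ [[0, 0, 0], [4, 0, 0]]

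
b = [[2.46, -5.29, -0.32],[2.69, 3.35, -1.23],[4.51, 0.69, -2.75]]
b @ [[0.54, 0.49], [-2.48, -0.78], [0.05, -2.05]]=[[14.43, 5.99], [-6.92, 1.23], [0.59, 7.31]]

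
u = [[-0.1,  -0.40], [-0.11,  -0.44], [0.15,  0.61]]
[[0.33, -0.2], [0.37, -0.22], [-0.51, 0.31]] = u@[[0.1,0.49], [-0.86,0.38]]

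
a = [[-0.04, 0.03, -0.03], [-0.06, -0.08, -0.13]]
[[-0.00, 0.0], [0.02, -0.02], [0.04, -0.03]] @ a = [[0.00, 0.00, 0.0], [0.00, 0.00, 0.00], [0.0, 0.0, 0.0]]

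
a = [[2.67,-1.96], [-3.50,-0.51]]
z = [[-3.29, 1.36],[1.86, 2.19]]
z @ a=[[-13.54, 5.75], [-2.7, -4.76]]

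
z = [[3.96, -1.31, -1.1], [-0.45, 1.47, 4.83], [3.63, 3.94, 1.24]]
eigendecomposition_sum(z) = [[-0.04-0.00j,  -0.06+0.00j,  0.06-0.00j], [(-0.9-0j),  -1.60+0.00j,  (1.55-0j)], [(0.85+0j),  1.50-0.00j,  (-1.46+0j)]] + [[(2+2.02j), -0.62+1.52j, -0.58+1.70j], [(0.23-2.78j), (1.53-0.51j), 1.64-0.66j], [(1.39-1.69j), 1.22+0.36j, 1.35+0.31j]] + [[2.00-2.02j, -0.62-1.52j, -0.58-1.70j],[(0.23+2.78j), 1.53+0.51j, (1.64+0.66j)],[1.39+1.69j, (1.22-0.36j), 1.35-0.31j]]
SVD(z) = [[-0.04, 0.72, -0.69], [-0.61, -0.57, -0.56], [-0.79, 0.4, 0.46]] @ diag([6.195369252749243, 5.480063798746083, 2.474752630822311]) @ [[-0.44, -0.64, -0.63], [0.83, -0.04, -0.55], [-0.33, 0.77, -0.55]]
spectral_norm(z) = 6.20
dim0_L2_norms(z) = [5.39, 4.4, 5.11]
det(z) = -84.02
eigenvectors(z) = [[(0.03+0j), (-0.63+0j), -0.63-0.00j], [0.73+0.00j, 0.40+0.47j, 0.40-0.47j], [(-0.69+0j), 0.05+0.48j, (0.05-0.48j)]]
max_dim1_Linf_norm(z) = 4.83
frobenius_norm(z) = 8.63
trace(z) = 6.67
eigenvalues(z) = [(-3.09+0j), (4.88+1.82j), (4.88-1.82j)]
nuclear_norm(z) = 14.15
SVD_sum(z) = [[0.1, 0.15, 0.15],[1.67, 2.41, 2.36],[2.19, 3.15, 3.08]] + [[3.29, -0.15, -2.19],[-2.58, 0.12, 1.72],[1.82, -0.08, -1.21]] + [[0.57, -1.31, 0.94], [0.46, -1.06, 0.76], [-0.38, 0.87, -0.63]]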